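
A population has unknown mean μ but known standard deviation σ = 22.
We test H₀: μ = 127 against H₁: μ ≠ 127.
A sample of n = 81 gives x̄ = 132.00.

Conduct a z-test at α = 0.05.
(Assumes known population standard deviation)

Standard error: SE = σ/√n = 22/√81 = 2.4444
z-statistic: z = (x̄ - μ₀)/SE = (132.00 - 127)/2.4444 = 2.0455
Critical value: ±1.960
p-value = 0.0408
Decision: reject H₀

Answer: z = 2.0455, reject H₀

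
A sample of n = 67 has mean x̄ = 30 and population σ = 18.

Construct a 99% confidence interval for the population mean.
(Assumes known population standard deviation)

Answer: (24.3354, 35.6646)

Derivation:
Confidence level: 99%, α = 0.01
z_0.005 = 2.576
SE = σ/√n = 18/√67 = 2.1990
Margin of error = 2.576 × 2.1990 = 5.6646
CI: x̄ ± margin = 30 ± 5.6646
CI: (24.3354, 35.6646)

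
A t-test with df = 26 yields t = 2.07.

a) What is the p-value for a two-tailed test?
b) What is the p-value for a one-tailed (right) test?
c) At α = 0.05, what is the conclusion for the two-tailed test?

Answer: a) 0.0485, b) 0.0243, c) reject H₀

Derivation:
Using t-distribution with df = 26:
a) Two-tailed: p = 2×P(T > 2.07) = 0.0485
b) One-tailed: p = P(T > 2.07) = 0.0243
c) 0.0485 < 0.05, reject H₀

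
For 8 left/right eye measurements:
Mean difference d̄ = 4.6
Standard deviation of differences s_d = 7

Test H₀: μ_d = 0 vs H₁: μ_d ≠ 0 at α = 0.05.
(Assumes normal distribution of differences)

df = n - 1 = 7
SE = s_d/√n = 7/√8 = 2.4749
t = d̄/SE = 4.6/2.4749 = 1.8587
Critical value: t_{0.025,7} = ±2.365
p-value ≈ 0.1054
Decision: fail to reject H₀

Answer: t = 1.8587, fail to reject H₀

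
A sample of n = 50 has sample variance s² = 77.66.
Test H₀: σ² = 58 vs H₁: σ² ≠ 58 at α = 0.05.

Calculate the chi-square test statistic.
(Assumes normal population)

Answer: χ² = 65.6093, fail to reject H₀

Derivation:
df = n - 1 = 49
χ² = (n-1)s²/σ₀² = 49×77.66/58 = 65.6093
Critical values: χ²_{0.975,49} = 31.555, χ²_{0.025,49} = 70.222
Rejection region: χ² < 31.555 or χ² > 70.222
Decision: fail to reject H₀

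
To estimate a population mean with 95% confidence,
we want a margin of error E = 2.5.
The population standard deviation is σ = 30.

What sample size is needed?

Answer: n = 554

Derivation:
z_0.025 = 1.960
n = (z×σ/E)² = (1.960×30/2.5)²
n = 553.1904
Round up: n = 554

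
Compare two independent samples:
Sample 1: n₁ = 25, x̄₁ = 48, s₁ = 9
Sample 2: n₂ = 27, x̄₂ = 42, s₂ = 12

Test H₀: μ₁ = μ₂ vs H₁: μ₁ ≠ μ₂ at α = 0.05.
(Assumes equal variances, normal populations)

Pooled variance: s²_p = [24×9² + 26×12²]/(50) = 113.7600
s_p = 10.6658
SE = s_p×√(1/n₁ + 1/n₂) = 10.6658×√(1/25 + 1/27) = 2.9604
t = (x̄₁ - x̄₂)/SE = (48 - 42)/2.9604 = 2.0268
df = 50, t-critical = ±2.009
Decision: reject H₀

Answer: t = 2.0268, reject H₀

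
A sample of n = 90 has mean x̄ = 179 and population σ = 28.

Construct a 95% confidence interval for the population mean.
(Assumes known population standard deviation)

Confidence level: 95%, α = 0.05
z_0.025 = 1.960
SE = σ/√n = 28/√90 = 2.9515
Margin of error = 1.960 × 2.9515 = 5.7849
CI: x̄ ± margin = 179 ± 5.7849
CI: (173.2151, 184.7849)

Answer: (173.2151, 184.7849)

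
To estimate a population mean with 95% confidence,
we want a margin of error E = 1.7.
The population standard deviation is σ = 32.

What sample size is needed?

z_0.025 = 1.960
n = (z×σ/E)² = (1.960×32/1.7)²
n = 1361.1759
Round up: n = 1362

Answer: n = 1362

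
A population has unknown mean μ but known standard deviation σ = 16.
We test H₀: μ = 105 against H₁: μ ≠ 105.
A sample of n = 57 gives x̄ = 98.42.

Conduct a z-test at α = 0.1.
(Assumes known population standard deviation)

Standard error: SE = σ/√n = 16/√57 = 2.1193
z-statistic: z = (x̄ - μ₀)/SE = (98.42 - 105)/2.1193 = -3.1048
Critical value: ±1.645
p-value = 0.0019
Decision: reject H₀

Answer: z = -3.1048, reject H₀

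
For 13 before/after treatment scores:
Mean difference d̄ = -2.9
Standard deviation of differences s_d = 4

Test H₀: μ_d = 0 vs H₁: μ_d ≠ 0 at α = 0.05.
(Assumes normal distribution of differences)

df = n - 1 = 12
SE = s_d/√n = 4/√13 = 1.1094
t = d̄/SE = -2.9/1.1094 = -2.6140
Critical value: t_{0.025,12} = ±2.179
p-value ≈ 0.0226
Decision: reject H₀

Answer: t = -2.6140, reject H₀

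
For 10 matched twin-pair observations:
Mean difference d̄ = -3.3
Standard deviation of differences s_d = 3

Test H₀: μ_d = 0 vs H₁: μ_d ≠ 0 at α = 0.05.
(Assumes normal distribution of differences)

df = n - 1 = 9
SE = s_d/√n = 3/√10 = 0.9487
t = d̄/SE = -3.3/0.9487 = -3.4784
Critical value: t_{0.025,9} = ±2.262
p-value ≈ 0.0070
Decision: reject H₀

Answer: t = -3.4784, reject H₀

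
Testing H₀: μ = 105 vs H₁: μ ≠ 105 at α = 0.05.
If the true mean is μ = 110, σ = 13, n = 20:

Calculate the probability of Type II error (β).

Answer: β ≈ 0.5947

Derivation:
SE = σ/√n = 13/√20 = 2.9069
Critical values: μ₀ ± z_0.025×SE = 105 ± 1.960×2.9069
Acceptance region: (99.3025, 110.6975)
Under H₁ (μ = 110): z_high = (110.6975 - 110)/2.9069 = 0.2399, z_low = (99.3025 - 110)/2.9069 = -3.6800
β = P(not reject | H₁) = Φ(0.2399) - Φ(-3.6800) ≈ 0.5947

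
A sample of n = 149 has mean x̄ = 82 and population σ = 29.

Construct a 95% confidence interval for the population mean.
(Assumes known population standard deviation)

Answer: (77.3434, 86.6566)

Derivation:
Confidence level: 95%, α = 0.05
z_0.025 = 1.960
SE = σ/√n = 29/√149 = 2.3758
Margin of error = 1.960 × 2.3758 = 4.6566
CI: x̄ ± margin = 82 ± 4.6566
CI: (77.3434, 86.6566)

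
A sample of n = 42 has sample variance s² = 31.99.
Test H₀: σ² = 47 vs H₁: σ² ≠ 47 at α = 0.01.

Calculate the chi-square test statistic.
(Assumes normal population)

Answer: χ² = 27.9062, fail to reject H₀

Derivation:
df = n - 1 = 41
χ² = (n-1)s²/σ₀² = 41×31.99/47 = 27.9062
Critical values: χ²_{0.995,41} = 21.421, χ²_{0.005,41} = 68.053
Rejection region: χ² < 21.421 or χ² > 68.053
Decision: fail to reject H₀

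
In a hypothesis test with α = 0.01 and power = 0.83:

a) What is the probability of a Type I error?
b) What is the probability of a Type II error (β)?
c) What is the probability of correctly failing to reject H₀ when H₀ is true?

Answer: a) 0.01, b) 0.17, c) 0.99

Derivation:
a) Type I error probability = α = 0.01
b) Power = P(reject H₀ | H₁ true) = 1 - β = 0.83, so Type II error probability = β = 1 - Power = 0.17
c) P(fail to reject H₀ | H₀ true) = 1 - α = 0.99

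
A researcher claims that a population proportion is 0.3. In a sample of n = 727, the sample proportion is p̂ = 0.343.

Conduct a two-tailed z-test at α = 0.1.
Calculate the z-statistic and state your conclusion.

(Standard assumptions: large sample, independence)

H₀: p = 0.3, H₁: p ≠ 0.3
Standard error: SE = √(p₀(1-p₀)/n) = √(0.3×0.7/727) = 0.016996
z-statistic: z = (p̂ - p₀)/SE = (0.343 - 0.3)/0.016996 = 2.5300
Critical value: z_0.05 = ±1.645
p-value = 0.0114
Decision: reject H₀ at α = 0.1

Answer: z = 2.5300, reject H₀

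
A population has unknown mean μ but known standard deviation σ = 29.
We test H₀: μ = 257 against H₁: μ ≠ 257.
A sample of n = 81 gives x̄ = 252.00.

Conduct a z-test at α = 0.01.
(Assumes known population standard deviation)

Standard error: SE = σ/√n = 29/√81 = 3.2222
z-statistic: z = (x̄ - μ₀)/SE = (252.00 - 257)/3.2222 = -1.5517
Critical value: ±2.576
p-value = 0.1207
Decision: fail to reject H₀

Answer: z = -1.5517, fail to reject H₀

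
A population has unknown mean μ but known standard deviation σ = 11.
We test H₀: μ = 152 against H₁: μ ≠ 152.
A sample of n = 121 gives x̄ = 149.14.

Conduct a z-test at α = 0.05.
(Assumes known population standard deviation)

Answer: z = -2.8600, reject H₀

Derivation:
Standard error: SE = σ/√n = 11/√121 = 1.0000
z-statistic: z = (x̄ - μ₀)/SE = (149.14 - 152)/1.0000 = -2.8600
Critical value: ±1.960
p-value = 0.0042
Decision: reject H₀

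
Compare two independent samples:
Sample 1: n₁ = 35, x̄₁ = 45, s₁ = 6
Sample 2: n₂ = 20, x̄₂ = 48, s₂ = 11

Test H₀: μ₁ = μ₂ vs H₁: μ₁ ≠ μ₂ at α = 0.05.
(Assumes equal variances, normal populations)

Answer: t = -1.3127, fail to reject H₀

Derivation:
Pooled variance: s²_p = [34×6² + 19×11²]/(53) = 66.4717
s_p = 8.1530
SE = s_p×√(1/n₁ + 1/n₂) = 8.1530×√(1/35 + 1/20) = 2.2853
t = (x̄₁ - x̄₂)/SE = (45 - 48)/2.2853 = -1.3127
df = 53, t-critical = ±2.006
Decision: fail to reject H₀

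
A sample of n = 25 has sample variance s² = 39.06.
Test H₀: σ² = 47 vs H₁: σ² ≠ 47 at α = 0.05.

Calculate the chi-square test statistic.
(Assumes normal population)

df = n - 1 = 24
χ² = (n-1)s²/σ₀² = 24×39.06/47 = 19.9455
Critical values: χ²_{0.975,24} = 12.401, χ²_{0.025,24} = 39.364
Rejection region: χ² < 12.401 or χ² > 39.364
Decision: fail to reject H₀

Answer: χ² = 19.9455, fail to reject H₀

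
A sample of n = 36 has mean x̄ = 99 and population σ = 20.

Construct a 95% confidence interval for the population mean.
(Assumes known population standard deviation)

Answer: (92.4667, 105.5333)

Derivation:
Confidence level: 95%, α = 0.05
z_0.025 = 1.960
SE = σ/√n = 20/√36 = 3.3333
Margin of error = 1.960 × 3.3333 = 6.5333
CI: x̄ ± margin = 99 ± 6.5333
CI: (92.4667, 105.5333)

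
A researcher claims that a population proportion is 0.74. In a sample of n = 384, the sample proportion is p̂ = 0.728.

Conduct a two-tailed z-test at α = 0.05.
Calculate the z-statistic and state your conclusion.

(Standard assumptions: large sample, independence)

Answer: z = -0.5361, fail to reject H₀

Derivation:
H₀: p = 0.74, H₁: p ≠ 0.74
Standard error: SE = √(p₀(1-p₀)/n) = √(0.74×0.26/384) = 0.022384
z-statistic: z = (p̂ - p₀)/SE = (0.728 - 0.74)/0.022384 = -0.5361
Critical value: z_0.025 = ±1.960
p-value = 0.5919
Decision: fail to reject H₀ at α = 0.05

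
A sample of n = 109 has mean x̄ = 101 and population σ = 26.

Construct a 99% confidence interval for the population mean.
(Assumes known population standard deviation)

Answer: (94.5850, 107.4150)

Derivation:
Confidence level: 99%, α = 0.01
z_0.005 = 2.576
SE = σ/√n = 26/√109 = 2.4903
Margin of error = 2.576 × 2.4903 = 6.4150
CI: x̄ ± margin = 101 ± 6.4150
CI: (94.5850, 107.4150)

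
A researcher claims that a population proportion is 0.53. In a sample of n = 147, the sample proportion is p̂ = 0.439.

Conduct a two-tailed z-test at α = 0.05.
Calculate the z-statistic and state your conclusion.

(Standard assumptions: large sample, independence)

Answer: z = -2.2106, reject H₀

Derivation:
H₀: p = 0.53, H₁: p ≠ 0.53
Standard error: SE = √(p₀(1-p₀)/n) = √(0.53×0.47/147) = 0.041165
z-statistic: z = (p̂ - p₀)/SE = (0.439 - 0.53)/0.041165 = -2.2106
Critical value: z_0.025 = ±1.960
p-value = 0.0271
Decision: reject H₀ at α = 0.05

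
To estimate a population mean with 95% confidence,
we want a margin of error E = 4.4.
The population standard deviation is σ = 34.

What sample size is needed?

Answer: n = 230

Derivation:
z_0.025 = 1.960
n = (z×σ/E)² = (1.960×34/4.4)²
n = 229.3848
Round up: n = 230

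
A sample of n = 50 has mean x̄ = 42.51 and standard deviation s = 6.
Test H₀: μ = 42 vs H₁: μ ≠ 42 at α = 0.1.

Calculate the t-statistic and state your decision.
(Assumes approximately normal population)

df = n - 1 = 49
SE = s/√n = 6/√50 = 0.8485
t = (x̄ - μ₀)/SE = (42.51 - 42)/0.8485 = 0.6011
Critical value: t_{0.05,49} = ±1.677
p-value ≈ 0.5505
Decision: fail to reject H₀

Answer: t = 0.6011, fail to reject H₀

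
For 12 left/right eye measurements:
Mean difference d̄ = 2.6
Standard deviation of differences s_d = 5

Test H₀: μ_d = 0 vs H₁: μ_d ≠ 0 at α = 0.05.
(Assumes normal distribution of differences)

Answer: t = 1.8013, fail to reject H₀

Derivation:
df = n - 1 = 11
SE = s_d/√n = 5/√12 = 1.4434
t = d̄/SE = 2.6/1.4434 = 1.8013
Critical value: t_{0.025,11} = ±2.201
p-value ≈ 0.0991
Decision: fail to reject H₀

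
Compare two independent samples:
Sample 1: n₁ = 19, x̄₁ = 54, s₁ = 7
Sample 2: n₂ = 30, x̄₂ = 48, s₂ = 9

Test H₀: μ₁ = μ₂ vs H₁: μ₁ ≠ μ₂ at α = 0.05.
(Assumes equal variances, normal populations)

Pooled variance: s²_p = [18×7² + 29×9²]/(47) = 68.7447
s_p = 8.2912
SE = s_p×√(1/n₁ + 1/n₂) = 8.2912×√(1/19 + 1/30) = 2.4310
t = (x̄₁ - x̄₂)/SE = (54 - 48)/2.4310 = 2.4681
df = 47, t-critical = ±2.012
Decision: reject H₀

Answer: t = 2.4681, reject H₀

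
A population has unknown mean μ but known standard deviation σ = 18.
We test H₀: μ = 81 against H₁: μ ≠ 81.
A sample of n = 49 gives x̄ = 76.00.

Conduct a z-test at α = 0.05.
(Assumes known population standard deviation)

Answer: z = -1.9445, fail to reject H₀

Derivation:
Standard error: SE = σ/√n = 18/√49 = 2.5714
z-statistic: z = (x̄ - μ₀)/SE = (76.00 - 81)/2.5714 = -1.9445
Critical value: ±1.960
p-value = 0.0518
Decision: fail to reject H₀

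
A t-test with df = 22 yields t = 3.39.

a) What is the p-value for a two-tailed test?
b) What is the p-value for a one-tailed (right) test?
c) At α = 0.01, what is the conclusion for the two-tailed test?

Answer: a) 0.0026, b) 0.0013, c) reject H₀

Derivation:
Using t-distribution with df = 22:
a) Two-tailed: p = 2×P(T > 3.39) = 0.0026
b) One-tailed: p = P(T > 3.39) = 0.0013
c) 0.0026 < 0.01, reject H₀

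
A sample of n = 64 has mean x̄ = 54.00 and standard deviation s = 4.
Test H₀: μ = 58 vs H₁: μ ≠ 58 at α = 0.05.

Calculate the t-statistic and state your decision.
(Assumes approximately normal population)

df = n - 1 = 63
SE = s/√n = 4/√64 = 0.5000
t = (x̄ - μ₀)/SE = (54.00 - 58)/0.5000 = -8.0000
Critical value: t_{0.025,63} = ±1.998
p-value < 0.0001
Decision: reject H₀

Answer: t = -8.0000, reject H₀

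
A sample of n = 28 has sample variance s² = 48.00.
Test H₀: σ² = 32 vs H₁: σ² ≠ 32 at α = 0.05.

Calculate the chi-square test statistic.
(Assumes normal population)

Answer: χ² = 40.5000, fail to reject H₀

Derivation:
df = n - 1 = 27
χ² = (n-1)s²/σ₀² = 27×48.00/32 = 40.5000
Critical values: χ²_{0.975,27} = 14.573, χ²_{0.025,27} = 43.195
Rejection region: χ² < 14.573 or χ² > 43.195
Decision: fail to reject H₀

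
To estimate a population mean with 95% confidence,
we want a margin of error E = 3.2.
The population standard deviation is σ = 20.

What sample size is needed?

z_0.025 = 1.960
n = (z×σ/E)² = (1.960×20/3.2)²
n = 150.0625
Round up: n = 151

Answer: n = 151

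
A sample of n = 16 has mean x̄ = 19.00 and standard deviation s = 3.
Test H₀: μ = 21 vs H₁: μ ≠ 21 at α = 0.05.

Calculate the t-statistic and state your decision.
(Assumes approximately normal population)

df = n - 1 = 15
SE = s/√n = 3/√16 = 0.7500
t = (x̄ - μ₀)/SE = (19.00 - 21)/0.7500 = -2.6667
Critical value: t_{0.025,15} = ±2.131
p-value ≈ 0.0176
Decision: reject H₀

Answer: t = -2.6667, reject H₀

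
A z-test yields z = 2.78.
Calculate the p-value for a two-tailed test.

For z = 2.78:
p = 2×P(Z > |2.78|) = 2×(1 - Φ(2.78)) = 0.0054

Answer: p-value ≈ 0.0054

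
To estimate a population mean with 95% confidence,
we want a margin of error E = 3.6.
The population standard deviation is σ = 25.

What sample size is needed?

Answer: n = 186

Derivation:
z_0.025 = 1.960
n = (z×σ/E)² = (1.960×25/3.6)²
n = 185.2623
Round up: n = 186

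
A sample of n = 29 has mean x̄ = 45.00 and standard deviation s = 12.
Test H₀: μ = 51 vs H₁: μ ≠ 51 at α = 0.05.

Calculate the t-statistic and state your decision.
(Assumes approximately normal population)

df = n - 1 = 28
SE = s/√n = 12/√29 = 2.2283
t = (x̄ - μ₀)/SE = (45.00 - 51)/2.2283 = -2.6926
Critical value: t_{0.025,28} = ±2.048
p-value ≈ 0.0118
Decision: reject H₀

Answer: t = -2.6926, reject H₀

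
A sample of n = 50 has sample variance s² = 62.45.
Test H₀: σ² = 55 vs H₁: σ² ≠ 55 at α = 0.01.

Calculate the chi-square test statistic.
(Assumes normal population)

Answer: χ² = 55.6373, fail to reject H₀

Derivation:
df = n - 1 = 49
χ² = (n-1)s²/σ₀² = 49×62.45/55 = 55.6373
Critical values: χ²_{0.995,49} = 27.249, χ²_{0.005,49} = 78.231
Rejection region: χ² < 27.249 or χ² > 78.231
Decision: fail to reject H₀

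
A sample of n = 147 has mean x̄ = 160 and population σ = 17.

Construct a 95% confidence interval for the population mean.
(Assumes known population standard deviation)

Answer: (157.2519, 162.7481)

Derivation:
Confidence level: 95%, α = 0.05
z_0.025 = 1.960
SE = σ/√n = 17/√147 = 1.4021
Margin of error = 1.960 × 1.4021 = 2.7481
CI: x̄ ± margin = 160 ± 2.7481
CI: (157.2519, 162.7481)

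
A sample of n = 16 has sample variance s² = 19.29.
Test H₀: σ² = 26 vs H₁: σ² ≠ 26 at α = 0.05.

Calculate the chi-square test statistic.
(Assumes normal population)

df = n - 1 = 15
χ² = (n-1)s²/σ₀² = 15×19.29/26 = 11.1288
Critical values: χ²_{0.975,15} = 6.262, χ²_{0.025,15} = 27.488
Rejection region: χ² < 6.262 or χ² > 27.488
Decision: fail to reject H₀

Answer: χ² = 11.1288, fail to reject H₀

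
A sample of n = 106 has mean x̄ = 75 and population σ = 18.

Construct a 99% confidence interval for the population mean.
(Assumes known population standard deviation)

Confidence level: 99%, α = 0.01
z_0.005 = 2.576
SE = σ/√n = 18/√106 = 1.7483
Margin of error = 2.576 × 1.7483 = 4.5036
CI: x̄ ± margin = 75 ± 4.5036
CI: (70.4964, 79.5036)

Answer: (70.4964, 79.5036)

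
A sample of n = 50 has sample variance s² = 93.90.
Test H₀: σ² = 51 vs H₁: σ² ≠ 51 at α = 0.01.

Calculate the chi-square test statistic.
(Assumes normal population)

Answer: χ² = 90.2176, reject H₀

Derivation:
df = n - 1 = 49
χ² = (n-1)s²/σ₀² = 49×93.90/51 = 90.2176
Critical values: χ²_{0.995,49} = 27.249, χ²_{0.005,49} = 78.231
Rejection region: χ² < 27.249 or χ² > 78.231
Decision: reject H₀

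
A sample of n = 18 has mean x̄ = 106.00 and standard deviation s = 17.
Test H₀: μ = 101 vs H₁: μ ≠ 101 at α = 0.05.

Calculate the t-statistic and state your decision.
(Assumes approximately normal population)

Answer: t = 1.2478, fail to reject H₀

Derivation:
df = n - 1 = 17
SE = s/√n = 17/√18 = 4.0069
t = (x̄ - μ₀)/SE = (106.00 - 101)/4.0069 = 1.2478
Critical value: t_{0.025,17} = ±2.110
p-value ≈ 0.2290
Decision: fail to reject H₀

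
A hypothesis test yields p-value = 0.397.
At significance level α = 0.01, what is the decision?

Compare p-value to α:
0.397 ≥ 0.01
Decision: fail to reject H₀

Answer: fail to reject H₀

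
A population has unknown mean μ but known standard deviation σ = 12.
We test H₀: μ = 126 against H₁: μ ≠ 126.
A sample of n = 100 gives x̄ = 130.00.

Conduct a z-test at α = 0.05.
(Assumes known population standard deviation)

Standard error: SE = σ/√n = 12/√100 = 1.2000
z-statistic: z = (x̄ - μ₀)/SE = (130.00 - 126)/1.2000 = 3.3333
Critical value: ±1.960
p-value = 0.0009
Decision: reject H₀

Answer: z = 3.3333, reject H₀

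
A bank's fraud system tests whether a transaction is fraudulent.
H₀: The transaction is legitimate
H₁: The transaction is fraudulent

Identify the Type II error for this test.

Type I error: rejecting H₀ when it is actually true (false positive).
Type II error: failing to reject H₀ when H₁ is actually true (false negative).

Answer: Allowing a fraudulent transaction to go through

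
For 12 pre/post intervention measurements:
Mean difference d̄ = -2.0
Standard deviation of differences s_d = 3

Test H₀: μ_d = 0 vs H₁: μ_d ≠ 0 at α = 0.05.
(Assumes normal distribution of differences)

df = n - 1 = 11
SE = s_d/√n = 3/√12 = 0.8660
t = d̄/SE = -2.0/0.8660 = -2.3095
Critical value: t_{0.025,11} = ±2.201
p-value ≈ 0.0413
Decision: reject H₀

Answer: t = -2.3095, reject H₀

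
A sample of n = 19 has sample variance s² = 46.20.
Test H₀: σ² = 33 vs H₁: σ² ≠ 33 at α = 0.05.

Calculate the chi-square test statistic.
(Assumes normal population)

Answer: χ² = 25.2000, fail to reject H₀

Derivation:
df = n - 1 = 18
χ² = (n-1)s²/σ₀² = 18×46.20/33 = 25.2000
Critical values: χ²_{0.975,18} = 8.231, χ²_{0.025,18} = 31.526
Rejection region: χ² < 8.231 or χ² > 31.526
Decision: fail to reject H₀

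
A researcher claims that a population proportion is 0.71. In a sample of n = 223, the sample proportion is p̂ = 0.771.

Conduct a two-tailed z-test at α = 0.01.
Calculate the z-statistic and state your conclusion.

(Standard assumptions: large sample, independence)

H₀: p = 0.71, H₁: p ≠ 0.71
Standard error: SE = √(p₀(1-p₀)/n) = √(0.71×0.29/223) = 0.030386
z-statistic: z = (p̂ - p₀)/SE = (0.771 - 0.71)/0.030386 = 2.0075
Critical value: z_0.005 = ±2.576
p-value = 0.0447
Decision: fail to reject H₀ at α = 0.01

Answer: z = 2.0075, fail to reject H₀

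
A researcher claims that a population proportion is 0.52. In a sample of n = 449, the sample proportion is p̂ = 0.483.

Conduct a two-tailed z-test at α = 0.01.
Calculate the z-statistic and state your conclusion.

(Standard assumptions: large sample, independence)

H₀: p = 0.52, H₁: p ≠ 0.52
Standard error: SE = √(p₀(1-p₀)/n) = √(0.52×0.48/449) = 0.023578
z-statistic: z = (p̂ - p₀)/SE = (0.483 - 0.52)/0.023578 = -1.5693
Critical value: z_0.005 = ±2.576
p-value = 0.1166
Decision: fail to reject H₀ at α = 0.01

Answer: z = -1.5693, fail to reject H₀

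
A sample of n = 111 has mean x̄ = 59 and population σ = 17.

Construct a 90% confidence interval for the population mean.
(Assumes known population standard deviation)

Confidence level: 90%, α = 0.1
z_0.05 = 1.645
SE = σ/√n = 17/√111 = 1.6136
Margin of error = 1.645 × 1.6136 = 2.6544
CI: x̄ ± margin = 59 ± 2.6544
CI: (56.3456, 61.6544)

Answer: (56.3456, 61.6544)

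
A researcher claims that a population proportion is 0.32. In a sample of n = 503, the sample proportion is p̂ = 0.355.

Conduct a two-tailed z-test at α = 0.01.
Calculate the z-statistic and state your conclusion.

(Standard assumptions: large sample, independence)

Answer: z = 1.6828, fail to reject H₀

Derivation:
H₀: p = 0.32, H₁: p ≠ 0.32
Standard error: SE = √(p₀(1-p₀)/n) = √(0.32×0.68/503) = 0.020799
z-statistic: z = (p̂ - p₀)/SE = (0.355 - 0.32)/0.020799 = 1.6828
Critical value: z_0.005 = ±2.576
p-value = 0.0924
Decision: fail to reject H₀ at α = 0.01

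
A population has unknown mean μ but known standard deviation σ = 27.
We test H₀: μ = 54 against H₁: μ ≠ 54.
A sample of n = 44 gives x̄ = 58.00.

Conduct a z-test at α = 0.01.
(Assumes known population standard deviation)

Answer: z = 0.9827, fail to reject H₀

Derivation:
Standard error: SE = σ/√n = 27/√44 = 4.0704
z-statistic: z = (x̄ - μ₀)/SE = (58.00 - 54)/4.0704 = 0.9827
Critical value: ±2.576
p-value = 0.3258
Decision: fail to reject H₀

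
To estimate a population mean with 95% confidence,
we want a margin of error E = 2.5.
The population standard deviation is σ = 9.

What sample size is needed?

z_0.025 = 1.960
n = (z×σ/E)² = (1.960×9/2.5)²
n = 49.7871
Round up: n = 50

Answer: n = 50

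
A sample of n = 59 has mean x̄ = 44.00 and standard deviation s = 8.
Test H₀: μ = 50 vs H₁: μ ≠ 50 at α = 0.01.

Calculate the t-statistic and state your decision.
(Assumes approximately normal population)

Answer: t = -5.7609, reject H₀

Derivation:
df = n - 1 = 58
SE = s/√n = 8/√59 = 1.0415
t = (x̄ - μ₀)/SE = (44.00 - 50)/1.0415 = -5.7609
Critical value: t_{0.005,58} = ±2.663
p-value < 0.0001
Decision: reject H₀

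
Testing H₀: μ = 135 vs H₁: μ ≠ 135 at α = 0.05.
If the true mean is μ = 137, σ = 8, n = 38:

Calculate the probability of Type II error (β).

Answer: β ≈ 0.6621

Derivation:
SE = σ/√n = 8/√38 = 1.2978
Critical values: μ₀ ± z_0.025×SE = 135 ± 1.960×1.2978
Acceptance region: (132.4563, 137.5437)
Under H₁ (μ = 137): z_high = (137.5437 - 137)/1.2978 = 0.4189, z_low = (132.4563 - 137)/1.2978 = -3.5011
β = P(not reject | H₁) = Φ(0.4189) - Φ(-3.5011) ≈ 0.6621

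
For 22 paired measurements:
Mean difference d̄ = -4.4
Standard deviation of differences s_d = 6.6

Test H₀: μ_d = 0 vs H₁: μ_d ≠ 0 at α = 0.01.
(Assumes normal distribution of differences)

Answer: t = -3.1270, reject H₀

Derivation:
df = n - 1 = 21
SE = s_d/√n = 6.6/√22 = 1.4071
t = d̄/SE = -4.4/1.4071 = -3.1270
Critical value: t_{0.005,21} = ±2.831
p-value ≈ 0.0051
Decision: reject H₀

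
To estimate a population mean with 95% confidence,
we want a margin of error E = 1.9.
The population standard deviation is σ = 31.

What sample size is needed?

Answer: n = 1023

Derivation:
z_0.025 = 1.960
n = (z×σ/E)² = (1.960×31/1.9)²
n = 1022.6531
Round up: n = 1023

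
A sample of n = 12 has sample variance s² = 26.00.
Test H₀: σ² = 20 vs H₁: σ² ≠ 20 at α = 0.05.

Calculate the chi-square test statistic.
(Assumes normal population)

df = n - 1 = 11
χ² = (n-1)s²/σ₀² = 11×26.00/20 = 14.3000
Critical values: χ²_{0.975,11} = 3.816, χ²_{0.025,11} = 21.920
Rejection region: χ² < 3.816 or χ² > 21.920
Decision: fail to reject H₀

Answer: χ² = 14.3000, fail to reject H₀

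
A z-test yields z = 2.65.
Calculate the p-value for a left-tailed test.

For z = 2.65:
p = P(Z < 2.65) = Φ(2.65) = 0.9960

Answer: p-value ≈ 0.9960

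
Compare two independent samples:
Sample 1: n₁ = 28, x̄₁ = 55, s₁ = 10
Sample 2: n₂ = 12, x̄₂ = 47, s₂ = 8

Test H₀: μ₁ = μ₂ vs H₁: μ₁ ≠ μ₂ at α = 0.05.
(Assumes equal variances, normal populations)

Pooled variance: s²_p = [27×10² + 11×8²]/(38) = 89.5789
s_p = 9.4646
SE = s_p×√(1/n₁ + 1/n₂) = 9.4646×√(1/28 + 1/12) = 3.2656
t = (x̄₁ - x̄₂)/SE = (55 - 47)/3.2656 = 2.4498
df = 38, t-critical = ±2.024
Decision: reject H₀

Answer: t = 2.4498, reject H₀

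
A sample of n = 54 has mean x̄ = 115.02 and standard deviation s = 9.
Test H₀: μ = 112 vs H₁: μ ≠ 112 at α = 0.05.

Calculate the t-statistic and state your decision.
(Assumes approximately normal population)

Answer: t = 2.4659, reject H₀

Derivation:
df = n - 1 = 53
SE = s/√n = 9/√54 = 1.2247
t = (x̄ - μ₀)/SE = (115.02 - 112)/1.2247 = 2.4659
Critical value: t_{0.025,53} = ±2.006
p-value ≈ 0.0169
Decision: reject H₀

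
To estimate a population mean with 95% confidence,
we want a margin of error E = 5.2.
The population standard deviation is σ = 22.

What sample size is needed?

z_0.025 = 1.960
n = (z×σ/E)² = (1.960×22/5.2)²
n = 68.7624
Round up: n = 69

Answer: n = 69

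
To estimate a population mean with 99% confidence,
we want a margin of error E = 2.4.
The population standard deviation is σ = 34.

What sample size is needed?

Answer: n = 1332

Derivation:
z_0.005 = 2.576
n = (z×σ/E)² = (2.576×34/2.4)²
n = 1331.7634
Round up: n = 1332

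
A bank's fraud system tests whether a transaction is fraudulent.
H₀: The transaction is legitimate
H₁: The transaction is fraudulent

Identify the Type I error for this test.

Type I error (α): Rejecting H₀ when H₀ is true
Type II error (β): Failing to reject H₀ when H₁ is true

Answer: Blocking a legitimate transaction as fraud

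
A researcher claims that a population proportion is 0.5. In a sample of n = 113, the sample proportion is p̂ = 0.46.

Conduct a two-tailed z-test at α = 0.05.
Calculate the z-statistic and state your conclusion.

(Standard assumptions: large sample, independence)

Answer: z = -0.8504, fail to reject H₀

Derivation:
H₀: p = 0.5, H₁: p ≠ 0.5
Standard error: SE = √(p₀(1-p₀)/n) = √(0.5×0.5/113) = 0.047036
z-statistic: z = (p̂ - p₀)/SE = (0.46 - 0.5)/0.047036 = -0.8504
Critical value: z_0.025 = ±1.960
p-value = 0.3951
Decision: fail to reject H₀ at α = 0.05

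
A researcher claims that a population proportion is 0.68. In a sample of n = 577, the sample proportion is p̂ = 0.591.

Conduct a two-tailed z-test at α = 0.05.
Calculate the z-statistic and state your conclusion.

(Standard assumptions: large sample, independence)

H₀: p = 0.68, H₁: p ≠ 0.68
Standard error: SE = √(p₀(1-p₀)/n) = √(0.68×0.32/577) = 0.019420
z-statistic: z = (p̂ - p₀)/SE = (0.591 - 0.68)/0.019420 = -4.5829
Critical value: z_0.025 = ±1.960
p-value < 0.0001
Decision: reject H₀ at α = 0.05

Answer: z = -4.5829, reject H₀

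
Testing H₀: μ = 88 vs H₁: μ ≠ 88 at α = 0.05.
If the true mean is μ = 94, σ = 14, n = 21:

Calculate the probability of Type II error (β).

SE = σ/√n = 14/√21 = 3.0551
Critical values: μ₀ ± z_0.025×SE = 88 ± 1.960×3.0551
Acceptance region: (82.0120, 93.9880)
Under H₁ (μ = 94): z_high = (93.9880 - 94)/3.0551 = -0.0039, z_low = (82.0120 - 94)/3.0551 = -3.9239
β = P(not reject | H₁) = Φ(-0.0039) - Φ(-3.9239) ≈ 0.4984

Answer: β ≈ 0.4984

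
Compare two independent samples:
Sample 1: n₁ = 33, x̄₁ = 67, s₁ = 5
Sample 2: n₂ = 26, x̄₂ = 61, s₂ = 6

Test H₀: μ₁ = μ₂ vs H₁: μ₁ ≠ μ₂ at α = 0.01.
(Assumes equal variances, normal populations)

Answer: t = 4.1897, reject H₀

Derivation:
Pooled variance: s²_p = [32×5² + 25×6²]/(57) = 29.8246
s_p = 5.4612
SE = s_p×√(1/n₁ + 1/n₂) = 5.4612×√(1/33 + 1/26) = 1.4321
t = (x̄₁ - x̄₂)/SE = (67 - 61)/1.4321 = 4.1897
df = 57, t-critical = ±2.665
Decision: reject H₀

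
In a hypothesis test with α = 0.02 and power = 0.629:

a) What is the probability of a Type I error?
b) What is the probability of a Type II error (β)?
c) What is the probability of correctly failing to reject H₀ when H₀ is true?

Answer: a) 0.02, b) 0.371, c) 0.98

Derivation:
a) Type I error probability = α = 0.02
b) Power = P(reject H₀ | H₁ true) = 1 - β = 0.629, so Type II error probability = β = 1 - Power = 0.371
c) P(fail to reject H₀ | H₀ true) = 1 - α = 0.98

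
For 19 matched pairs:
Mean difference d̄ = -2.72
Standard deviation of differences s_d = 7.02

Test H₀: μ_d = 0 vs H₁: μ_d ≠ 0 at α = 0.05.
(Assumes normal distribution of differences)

df = n - 1 = 18
SE = s_d/√n = 7.02/√19 = 1.6105
t = d̄/SE = -2.72/1.6105 = -1.6889
Critical value: t_{0.025,18} = ±2.101
p-value ≈ 0.1085
Decision: fail to reject H₀

Answer: t = -1.6889, fail to reject H₀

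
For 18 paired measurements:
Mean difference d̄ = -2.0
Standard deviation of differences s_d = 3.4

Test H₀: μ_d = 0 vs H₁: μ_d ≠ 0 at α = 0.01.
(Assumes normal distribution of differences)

df = n - 1 = 17
SE = s_d/√n = 3.4/√18 = 0.8014
t = d̄/SE = -2.0/0.8014 = -2.4956
Critical value: t_{0.005,17} = ±2.898
p-value ≈ 0.0232
Decision: fail to reject H₀

Answer: t = -2.4956, fail to reject H₀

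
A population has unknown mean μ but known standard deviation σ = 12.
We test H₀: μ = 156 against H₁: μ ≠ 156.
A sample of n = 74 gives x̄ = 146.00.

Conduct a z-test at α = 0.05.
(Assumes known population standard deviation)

Standard error: SE = σ/√n = 12/√74 = 1.3950
z-statistic: z = (x̄ - μ₀)/SE = (146.00 - 156)/1.3950 = -7.1685
Critical value: ±1.960
p-value < 0.0001
Decision: reject H₀

Answer: z = -7.1685, reject H₀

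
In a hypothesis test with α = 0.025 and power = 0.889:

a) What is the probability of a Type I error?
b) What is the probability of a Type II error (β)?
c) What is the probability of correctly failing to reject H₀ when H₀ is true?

Answer: a) 0.025, b) 0.111, c) 0.975

Derivation:
a) Type I error probability = α = 0.025
b) Power = P(reject H₀ | H₁ true) = 1 - β = 0.889, so Type II error probability = β = 1 - Power = 0.111
c) P(fail to reject H₀ | H₀ true) = 1 - α = 0.975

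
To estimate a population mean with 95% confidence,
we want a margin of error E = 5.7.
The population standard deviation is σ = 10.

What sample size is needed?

Answer: n = 12

Derivation:
z_0.025 = 1.960
n = (z×σ/E)² = (1.960×10/5.7)²
n = 11.8239
Round up: n = 12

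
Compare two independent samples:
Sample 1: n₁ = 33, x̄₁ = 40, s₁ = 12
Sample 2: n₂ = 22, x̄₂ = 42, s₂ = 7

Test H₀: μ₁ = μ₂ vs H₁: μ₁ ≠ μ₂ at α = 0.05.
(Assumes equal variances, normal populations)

Pooled variance: s²_p = [32×12² + 21×7²]/(53) = 106.3585
s_p = 10.3130
SE = s_p×√(1/n₁ + 1/n₂) = 10.3130×√(1/33 + 1/22) = 2.8386
t = (x̄₁ - x̄₂)/SE = (40 - 42)/2.8386 = -0.7046
df = 53, t-critical = ±2.006
Decision: fail to reject H₀

Answer: t = -0.7046, fail to reject H₀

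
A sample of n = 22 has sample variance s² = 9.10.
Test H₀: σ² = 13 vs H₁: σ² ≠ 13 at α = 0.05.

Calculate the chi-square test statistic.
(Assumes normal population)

df = n - 1 = 21
χ² = (n-1)s²/σ₀² = 21×9.10/13 = 14.7000
Critical values: χ²_{0.975,21} = 10.283, χ²_{0.025,21} = 35.479
Rejection region: χ² < 10.283 or χ² > 35.479
Decision: fail to reject H₀

Answer: χ² = 14.7000, fail to reject H₀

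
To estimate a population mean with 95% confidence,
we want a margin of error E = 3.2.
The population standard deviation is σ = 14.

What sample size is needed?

Answer: n = 74

Derivation:
z_0.025 = 1.960
n = (z×σ/E)² = (1.960×14/3.2)²
n = 73.5306
Round up: n = 74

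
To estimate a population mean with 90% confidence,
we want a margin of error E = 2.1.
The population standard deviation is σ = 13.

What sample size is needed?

Answer: n = 104

Derivation:
z_0.05 = 1.645
n = (z×σ/E)² = (1.645×13/2.1)²
n = 103.7003
Round up: n = 104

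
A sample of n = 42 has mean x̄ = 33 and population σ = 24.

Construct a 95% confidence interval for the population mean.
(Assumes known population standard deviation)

Confidence level: 95%, α = 0.05
z_0.025 = 1.960
SE = σ/√n = 24/√42 = 3.7033
Margin of error = 1.960 × 3.7033 = 7.2585
CI: x̄ ± margin = 33 ± 7.2585
CI: (25.7415, 40.2585)

Answer: (25.7415, 40.2585)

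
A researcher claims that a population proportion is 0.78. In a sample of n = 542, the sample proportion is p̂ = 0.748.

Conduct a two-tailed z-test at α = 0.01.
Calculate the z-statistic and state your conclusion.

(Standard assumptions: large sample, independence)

H₀: p = 0.78, H₁: p ≠ 0.78
Standard error: SE = √(p₀(1-p₀)/n) = √(0.78×0.22/542) = 0.017793
z-statistic: z = (p̂ - p₀)/SE = (0.748 - 0.78)/0.017793 = -1.7985
Critical value: z_0.005 = ±2.576
p-value = 0.0721
Decision: fail to reject H₀ at α = 0.01

Answer: z = -1.7985, fail to reject H₀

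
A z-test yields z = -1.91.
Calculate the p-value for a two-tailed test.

Answer: p-value ≈ 0.0561

Derivation:
For z = -1.91:
p = 2×P(Z > |-1.91|) = 2×(1 - Φ(1.91)) = 0.0561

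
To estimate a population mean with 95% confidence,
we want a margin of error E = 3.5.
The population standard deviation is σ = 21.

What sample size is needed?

Answer: n = 139

Derivation:
z_0.025 = 1.960
n = (z×σ/E)² = (1.960×21/3.5)²
n = 138.2976
Round up: n = 139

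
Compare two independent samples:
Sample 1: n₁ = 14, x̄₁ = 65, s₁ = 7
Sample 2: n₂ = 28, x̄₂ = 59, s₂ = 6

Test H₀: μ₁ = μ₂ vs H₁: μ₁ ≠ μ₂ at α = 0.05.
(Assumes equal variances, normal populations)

Answer: t = 2.8902, reject H₀

Derivation:
Pooled variance: s²_p = [13×7² + 27×6²]/(40) = 40.2250
s_p = 6.3423
SE = s_p×√(1/n₁ + 1/n₂) = 6.3423×√(1/14 + 1/28) = 2.0760
t = (x̄₁ - x̄₂)/SE = (65 - 59)/2.0760 = 2.8902
df = 40, t-critical = ±2.021
Decision: reject H₀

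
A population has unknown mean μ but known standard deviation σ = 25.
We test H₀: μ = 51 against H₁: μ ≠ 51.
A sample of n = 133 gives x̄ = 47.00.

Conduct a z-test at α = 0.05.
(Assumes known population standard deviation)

Answer: z = -1.8452, fail to reject H₀

Derivation:
Standard error: SE = σ/√n = 25/√133 = 2.1678
z-statistic: z = (x̄ - μ₀)/SE = (47.00 - 51)/2.1678 = -1.8452
Critical value: ±1.960
p-value = 0.0650
Decision: fail to reject H₀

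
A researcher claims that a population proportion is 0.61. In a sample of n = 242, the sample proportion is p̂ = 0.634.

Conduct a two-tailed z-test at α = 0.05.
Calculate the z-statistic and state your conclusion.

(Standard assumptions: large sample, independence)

Answer: z = 0.7655, fail to reject H₀

Derivation:
H₀: p = 0.61, H₁: p ≠ 0.61
Standard error: SE = √(p₀(1-p₀)/n) = √(0.61×0.39/242) = 0.031354
z-statistic: z = (p̂ - p₀)/SE = (0.634 - 0.61)/0.031354 = 0.7655
Critical value: z_0.025 = ±1.960
p-value = 0.4440
Decision: fail to reject H₀ at α = 0.05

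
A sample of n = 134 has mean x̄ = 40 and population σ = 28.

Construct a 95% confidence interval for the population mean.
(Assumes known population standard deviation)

Confidence level: 95%, α = 0.05
z_0.025 = 1.960
SE = σ/√n = 28/√134 = 2.4188
Margin of error = 1.960 × 2.4188 = 4.7408
CI: x̄ ± margin = 40 ± 4.7408
CI: (35.2592, 44.7408)

Answer: (35.2592, 44.7408)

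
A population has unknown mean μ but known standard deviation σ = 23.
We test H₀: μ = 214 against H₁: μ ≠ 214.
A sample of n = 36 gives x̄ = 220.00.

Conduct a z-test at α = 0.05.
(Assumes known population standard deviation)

Standard error: SE = σ/√n = 23/√36 = 3.8333
z-statistic: z = (x̄ - μ₀)/SE = (220.00 - 214)/3.8333 = 1.5652
Critical value: ±1.960
p-value = 0.1175
Decision: fail to reject H₀

Answer: z = 1.5652, fail to reject H₀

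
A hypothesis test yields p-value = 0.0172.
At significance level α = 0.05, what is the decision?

Answer: reject H₀

Derivation:
Compare p-value to α:
0.0172 < 0.05
Decision: reject H₀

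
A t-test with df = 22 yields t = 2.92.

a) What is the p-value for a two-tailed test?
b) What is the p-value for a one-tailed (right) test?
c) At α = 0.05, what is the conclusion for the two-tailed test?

Answer: a) 0.0079, b) 0.0040, c) reject H₀

Derivation:
Using t-distribution with df = 22:
a) Two-tailed: p = 2×P(T > 2.92) = 0.0079
b) One-tailed: p = P(T > 2.92) = 0.0040
c) 0.0079 < 0.05, reject H₀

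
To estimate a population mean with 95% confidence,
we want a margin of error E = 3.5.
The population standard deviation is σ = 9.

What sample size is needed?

Answer: n = 26

Derivation:
z_0.025 = 1.960
n = (z×σ/E)² = (1.960×9/3.5)²
n = 25.4016
Round up: n = 26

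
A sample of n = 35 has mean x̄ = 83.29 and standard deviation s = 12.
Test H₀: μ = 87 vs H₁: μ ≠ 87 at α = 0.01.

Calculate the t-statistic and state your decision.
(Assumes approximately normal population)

Answer: t = -1.8290, fail to reject H₀

Derivation:
df = n - 1 = 34
SE = s/√n = 12/√35 = 2.0284
t = (x̄ - μ₀)/SE = (83.29 - 87)/2.0284 = -1.8290
Critical value: t_{0.005,34} = ±2.728
p-value ≈ 0.0762
Decision: fail to reject H₀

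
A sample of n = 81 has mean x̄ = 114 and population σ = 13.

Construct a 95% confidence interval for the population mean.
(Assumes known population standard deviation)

Answer: (111.1690, 116.8310)

Derivation:
Confidence level: 95%, α = 0.05
z_0.025 = 1.960
SE = σ/√n = 13/√81 = 1.4444
Margin of error = 1.960 × 1.4444 = 2.8310
CI: x̄ ± margin = 114 ± 2.8310
CI: (111.1690, 116.8310)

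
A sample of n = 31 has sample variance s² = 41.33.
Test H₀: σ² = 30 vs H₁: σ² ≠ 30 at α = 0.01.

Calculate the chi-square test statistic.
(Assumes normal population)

Answer: χ² = 41.3300, fail to reject H₀

Derivation:
df = n - 1 = 30
χ² = (n-1)s²/σ₀² = 30×41.33/30 = 41.3300
Critical values: χ²_{0.995,30} = 13.787, χ²_{0.005,30} = 53.672
Rejection region: χ² < 13.787 or χ² > 53.672
Decision: fail to reject H₀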